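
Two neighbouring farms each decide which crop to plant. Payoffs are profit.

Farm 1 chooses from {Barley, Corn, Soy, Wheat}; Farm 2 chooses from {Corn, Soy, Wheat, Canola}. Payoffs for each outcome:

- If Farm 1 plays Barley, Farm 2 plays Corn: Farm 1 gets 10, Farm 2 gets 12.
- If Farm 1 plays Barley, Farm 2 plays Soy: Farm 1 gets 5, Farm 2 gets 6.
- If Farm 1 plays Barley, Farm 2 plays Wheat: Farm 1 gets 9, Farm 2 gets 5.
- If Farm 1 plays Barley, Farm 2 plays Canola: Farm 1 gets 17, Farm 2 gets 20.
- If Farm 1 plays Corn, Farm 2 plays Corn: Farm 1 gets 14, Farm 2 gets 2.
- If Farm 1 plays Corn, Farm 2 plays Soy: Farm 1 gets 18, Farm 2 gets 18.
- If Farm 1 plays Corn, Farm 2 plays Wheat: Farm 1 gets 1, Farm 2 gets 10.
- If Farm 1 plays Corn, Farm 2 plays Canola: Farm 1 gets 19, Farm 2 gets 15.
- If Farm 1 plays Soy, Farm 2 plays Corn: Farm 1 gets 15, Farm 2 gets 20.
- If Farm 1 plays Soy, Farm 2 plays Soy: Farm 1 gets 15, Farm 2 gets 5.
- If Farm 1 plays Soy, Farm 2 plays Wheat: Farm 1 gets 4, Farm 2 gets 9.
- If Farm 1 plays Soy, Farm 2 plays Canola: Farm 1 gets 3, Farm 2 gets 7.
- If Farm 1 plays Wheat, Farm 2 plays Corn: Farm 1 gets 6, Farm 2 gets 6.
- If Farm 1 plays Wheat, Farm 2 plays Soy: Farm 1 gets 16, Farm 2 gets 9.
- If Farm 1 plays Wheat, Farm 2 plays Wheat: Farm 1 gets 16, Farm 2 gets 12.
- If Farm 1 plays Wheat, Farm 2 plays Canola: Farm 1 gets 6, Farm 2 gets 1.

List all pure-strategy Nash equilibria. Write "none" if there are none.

The pure Nash equilibria are (Corn, Soy) and (Soy, Corn) and (Wheat, Wheat).

Check each profile: it is a Nash equilibrium iff no player can strictly gain by switching unilaterally.
(Barley, Corn): Farm 1 can switch to Corn (10 → 14). Not NE.
(Barley, Soy): Farm 1 can switch to Corn (5 → 18). Not NE.
(Barley, Wheat): Farm 1 can switch to Wheat (9 → 16). Not NE.
(Barley, Canola): Farm 1 can switch to Corn (17 → 19). Not NE.
(Corn, Corn): Farm 1 can switch to Soy (14 → 15). Not NE.
(Corn, Soy): Farm 1 gets 18, best alternative 16; Farm 2 gets 18, best alternative 15. No profitable deviation — NE.
(Corn, Wheat): Farm 1 can switch to Barley (1 → 9). Not NE.
(Corn, Canola): Farm 2 can switch to Soy (15 → 18). Not NE.
(Soy, Corn): Farm 1 gets 15, best alternative 14; Farm 2 gets 20, best alternative 9. No profitable deviation — NE.
(Soy, Soy): Farm 1 can switch to Corn (15 → 18). Not NE.
(Wheat, Wheat): Farm 1 gets 16, best alternative 9; Farm 2 gets 12, best alternative 9. No profitable deviation — NE.
(The remaining 5 profiles each have a profitable deviation by the same check.)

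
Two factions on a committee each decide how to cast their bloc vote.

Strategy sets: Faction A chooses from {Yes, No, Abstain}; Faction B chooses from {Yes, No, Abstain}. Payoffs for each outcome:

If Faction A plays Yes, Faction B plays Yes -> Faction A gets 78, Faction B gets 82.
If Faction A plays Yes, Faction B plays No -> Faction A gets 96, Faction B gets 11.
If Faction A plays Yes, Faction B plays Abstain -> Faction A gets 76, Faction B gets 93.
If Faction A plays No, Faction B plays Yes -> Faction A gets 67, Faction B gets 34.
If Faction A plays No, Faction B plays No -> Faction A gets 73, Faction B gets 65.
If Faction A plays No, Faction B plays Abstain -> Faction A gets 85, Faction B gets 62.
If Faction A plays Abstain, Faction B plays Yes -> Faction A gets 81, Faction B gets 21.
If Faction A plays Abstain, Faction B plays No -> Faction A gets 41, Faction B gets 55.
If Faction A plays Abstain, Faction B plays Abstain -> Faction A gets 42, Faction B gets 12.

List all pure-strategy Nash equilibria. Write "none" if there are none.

For each player, find the best response to each opponent profile; mutual best responses are the pure NE.
Faction A against Yes: payoffs 78, 67, 81 → best response Abstain.
Faction A against No: payoffs 96, 73, 41 → best response Yes.
Faction A against Abstain: payoffs 76, 85, 42 → best response No.
Faction B against Yes: payoffs 82, 11, 93 → best response Abstain.
Faction B against No: payoffs 34, 65, 62 → best response No.
Faction B against Abstain: payoffs 21, 55, 12 → best response No.
No profile is a mutual best response for all players.

This game has no pure Nash equilibrium.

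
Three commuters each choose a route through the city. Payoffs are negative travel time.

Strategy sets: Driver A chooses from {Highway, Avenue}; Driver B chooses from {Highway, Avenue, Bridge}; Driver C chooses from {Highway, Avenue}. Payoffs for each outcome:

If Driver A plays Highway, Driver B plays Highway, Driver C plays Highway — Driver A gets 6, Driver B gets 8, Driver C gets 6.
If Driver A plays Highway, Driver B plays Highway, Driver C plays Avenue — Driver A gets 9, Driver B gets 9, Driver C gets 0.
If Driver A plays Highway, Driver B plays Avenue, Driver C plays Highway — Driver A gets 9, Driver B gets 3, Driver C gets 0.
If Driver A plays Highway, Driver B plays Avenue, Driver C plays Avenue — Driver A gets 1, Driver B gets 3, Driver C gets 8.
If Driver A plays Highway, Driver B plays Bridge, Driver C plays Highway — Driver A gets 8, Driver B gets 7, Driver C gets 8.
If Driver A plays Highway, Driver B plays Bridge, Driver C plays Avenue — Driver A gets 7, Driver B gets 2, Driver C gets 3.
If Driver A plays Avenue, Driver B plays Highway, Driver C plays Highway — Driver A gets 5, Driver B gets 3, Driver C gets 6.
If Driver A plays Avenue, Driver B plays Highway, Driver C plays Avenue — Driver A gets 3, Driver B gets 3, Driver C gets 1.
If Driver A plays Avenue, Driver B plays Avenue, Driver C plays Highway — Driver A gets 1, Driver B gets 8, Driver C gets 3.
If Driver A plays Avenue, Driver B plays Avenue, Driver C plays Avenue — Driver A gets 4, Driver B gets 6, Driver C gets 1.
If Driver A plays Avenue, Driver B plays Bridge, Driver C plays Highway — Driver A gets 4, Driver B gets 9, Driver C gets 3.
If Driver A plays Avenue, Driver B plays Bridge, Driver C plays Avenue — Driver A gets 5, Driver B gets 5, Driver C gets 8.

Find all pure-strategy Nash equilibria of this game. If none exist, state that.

(Highway, Highway, Highway)

(Highway, Highway, Highway): Driver A gets 6, best alternative 5; Driver B gets 8, best alternative 7; Driver C gets 6, best alternative 0. No profitable deviation — NE.
(Highway, Highway, Avenue): Driver C can switch to Highway (0 → 6). Not NE.
(Highway, Avenue, Highway): Driver B can switch to Highway (3 → 8). Not NE.
(Highway, Avenue, Avenue): Driver A can switch to Avenue (1 → 4). Not NE.
(Highway, Bridge, Highway): Driver B can switch to Highway (7 → 8). Not NE.
(Highway, Bridge, Avenue): Driver B can switch to Highway (2 → 9). Not NE.
(Avenue, Highway, Highway): Driver A can switch to Highway (5 → 6). Not NE.
(Avenue, Highway, Avenue): Driver A can switch to Highway (3 → 9). Not NE.
(Avenue, Avenue, Highway): Driver A can switch to Highway (1 → 9). Not NE.
(Avenue, Avenue, Avenue): Driver C can switch to Highway (1 → 3). Not NE.
(Avenue, Bridge, Highway): Driver A can switch to Highway (4 → 8). Not NE.
(Avenue, Bridge, Avenue): Driver A can switch to Highway (5 → 7). Not NE.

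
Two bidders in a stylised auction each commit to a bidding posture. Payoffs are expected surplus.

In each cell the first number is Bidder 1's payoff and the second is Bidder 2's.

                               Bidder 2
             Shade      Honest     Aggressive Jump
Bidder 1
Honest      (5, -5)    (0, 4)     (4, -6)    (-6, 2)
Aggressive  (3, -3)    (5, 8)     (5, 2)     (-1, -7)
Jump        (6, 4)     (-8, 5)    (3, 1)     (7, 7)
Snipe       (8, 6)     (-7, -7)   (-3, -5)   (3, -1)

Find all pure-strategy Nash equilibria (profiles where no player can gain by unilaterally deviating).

(Honest, Shade): Bidder 1 can switch to Jump (5 → 6). Not NE.
(Honest, Honest): Bidder 1 can switch to Aggressive (0 → 5). Not NE.
(Honest, Aggressive): Bidder 1 can switch to Aggressive (4 → 5). Not NE.
(Honest, Jump): Bidder 1 can switch to Aggressive (-6 → -1). Not NE.
(Aggressive, Shade): Bidder 1 can switch to Honest (3 → 5). Not NE.
(Aggressive, Honest): Bidder 1 gets 5, best alternative 0; Bidder 2 gets 8, best alternative 2. No profitable deviation — NE.
(Aggressive, Aggressive): Bidder 2 can switch to Honest (2 → 8). Not NE.
(Aggressive, Jump): Bidder 1 can switch to Jump (-1 → 7). Not NE.
(Jump, Shade): Bidder 1 can switch to Snipe (6 → 8). Not NE.
(Jump, Honest): Bidder 1 can switch to Honest (-8 → 0). Not NE.
(Jump, Aggressive): Bidder 1 can switch to Honest (3 → 4). Not NE.
(Jump, Jump): Bidder 1 gets 7, best alternative 3; Bidder 2 gets 7, best alternative 5. No profitable deviation — NE.
(Snipe, Shade): Bidder 1 gets 8, best alternative 6; Bidder 2 gets 6, best alternative -1. No profitable deviation — NE.
(Snipe, Honest): Bidder 1 can switch to Honest (-7 → 0). Not NE.
(Snipe, Aggressive): Bidder 1 can switch to Honest (-3 → 4). Not NE.
(The remaining 1 profile has a profitable deviation by the same check.)

(Aggressive, Honest), (Jump, Jump), (Snipe, Shade)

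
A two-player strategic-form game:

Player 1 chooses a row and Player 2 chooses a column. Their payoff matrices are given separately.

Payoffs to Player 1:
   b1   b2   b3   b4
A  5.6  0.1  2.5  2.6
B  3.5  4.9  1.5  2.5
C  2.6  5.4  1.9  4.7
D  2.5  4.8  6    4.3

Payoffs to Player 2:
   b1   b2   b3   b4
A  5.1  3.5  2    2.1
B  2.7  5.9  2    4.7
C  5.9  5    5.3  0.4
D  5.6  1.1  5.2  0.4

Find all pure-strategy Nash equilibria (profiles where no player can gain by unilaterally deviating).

For each player, find the best response to each opponent profile; mutual best responses are the pure NE.
Player 1 against b1: payoffs 5.6, 3.5, 2.6, 2.5 → best response A.
Player 1 against b2: payoffs 0.1, 4.9, 5.4, 4.8 → best response C.
Player 1 against b3: payoffs 2.5, 1.5, 1.9, 6 → best response D.
Player 1 against b4: payoffs 2.6, 2.5, 4.7, 4.3 → best response C.
Player 2 against A: payoffs 5.1, 3.5, 2, 2.1 → best response b1.
Player 2 against B: payoffs 2.7, 5.9, 2, 4.7 → best response b2.
Player 2 against C: payoffs 5.9, 5, 5.3, 0.4 → best response b1.
Player 2 against D: payoffs 5.6, 1.1, 5.2, 0.4 → best response b1.
Mutual best responses: (A, b1).

Pure NE: (A, b1)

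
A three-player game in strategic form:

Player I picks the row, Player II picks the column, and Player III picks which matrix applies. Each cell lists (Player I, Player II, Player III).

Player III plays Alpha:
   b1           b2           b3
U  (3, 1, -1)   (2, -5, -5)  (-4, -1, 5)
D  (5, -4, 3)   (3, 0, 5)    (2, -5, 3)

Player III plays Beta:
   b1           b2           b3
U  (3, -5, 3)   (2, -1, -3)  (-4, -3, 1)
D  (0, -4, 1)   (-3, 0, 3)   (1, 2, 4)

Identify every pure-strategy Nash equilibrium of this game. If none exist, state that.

(U, b1, Alpha): Player I can switch to D (3 → 5). Not NE.
(U, b1, Beta): Player II can switch to b2 (-5 → -1). Not NE.
(U, b2, Alpha): Player I can switch to D (2 → 3). Not NE.
(U, b2, Beta): Player I gets 2, best alternative -3; Player II gets -1, best alternative -3; Player III gets -3, best alternative -5. No profitable deviation — NE.
(U, b3, Alpha): Player I can switch to D (-4 → 2). Not NE.
(U, b3, Beta): Player I can switch to D (-4 → 1). Not NE.
(D, b1, Alpha): Player II can switch to b2 (-4 → 0). Not NE.
(D, b1, Beta): Player I can switch to U (0 → 3). Not NE.
(D, b2, Alpha): Player I gets 3, best alternative 2; Player II gets 0, best alternative -4; Player III gets 5, best alternative 3. No profitable deviation — NE.
(D, b2, Beta): Player I can switch to U (-3 → 2). Not NE.
(D, b3, Beta): Player I gets 1, best alternative -4; Player II gets 2, best alternative 0; Player III gets 4, best alternative 3. No profitable deviation — NE.
(The remaining 1 profile has a profitable deviation by the same check.)

Pure-strategy Nash equilibria: (U, b2, Beta) and (D, b2, Alpha) and (D, b3, Beta)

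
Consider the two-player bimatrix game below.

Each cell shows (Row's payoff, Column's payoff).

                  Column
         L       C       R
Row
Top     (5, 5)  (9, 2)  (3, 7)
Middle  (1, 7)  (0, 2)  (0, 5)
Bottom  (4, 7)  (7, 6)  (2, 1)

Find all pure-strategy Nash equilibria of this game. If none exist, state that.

Check each profile: it is a Nash equilibrium iff no player can strictly gain by switching unilaterally.
(Top, L): Column can switch to R (5 → 7). Not NE.
(Top, C): Column can switch to L (2 → 5). Not NE.
(Top, R): Row gets 3, best alternative 2; Column gets 7, best alternative 5. No profitable deviation — NE.
(Middle, L): Row can switch to Top (1 → 5). Not NE.
(Middle, C): Row can switch to Top (0 → 9). Not NE.
(Middle, R): Row can switch to Top (0 → 3). Not NE.
(Bottom, L): Row can switch to Top (4 → 5). Not NE.
(Bottom, C): Row can switch to Top (7 → 9). Not NE.
(Bottom, R): Row can switch to Top (2 → 3). Not NE.

Pure NE: (Top, R)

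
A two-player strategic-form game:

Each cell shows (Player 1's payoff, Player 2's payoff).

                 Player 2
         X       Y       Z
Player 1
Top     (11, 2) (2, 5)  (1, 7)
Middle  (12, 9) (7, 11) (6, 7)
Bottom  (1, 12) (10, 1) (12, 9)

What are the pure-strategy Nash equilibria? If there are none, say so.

This game has no pure Nash equilibrium.

For each player, find the best response to each opponent profile; mutual best responses are the pure NE.
Player 1 against X: payoffs 11, 12, 1 → best response Middle.
Player 1 against Y: payoffs 2, 7, 10 → best response Bottom.
Player 1 against Z: payoffs 1, 6, 12 → best response Bottom.
Player 2 against Top: payoffs 2, 5, 7 → best response Z.
Player 2 against Middle: payoffs 9, 11, 7 → best response Y.
Player 2 against Bottom: payoffs 12, 1, 9 → best response X.
No profile is a mutual best response for all players.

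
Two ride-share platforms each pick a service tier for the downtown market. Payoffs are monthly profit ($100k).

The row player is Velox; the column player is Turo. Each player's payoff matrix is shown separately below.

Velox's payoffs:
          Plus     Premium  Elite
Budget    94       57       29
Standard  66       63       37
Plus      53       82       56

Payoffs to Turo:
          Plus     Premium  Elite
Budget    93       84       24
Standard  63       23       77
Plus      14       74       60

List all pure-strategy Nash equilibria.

(Budget, Plus), (Plus, Premium)

For each strategy profile, look for a profitable unilateral deviation.
(Budget, Plus): Velox gets 94, best alternative 66; Turo gets 93, best alternative 84. No profitable deviation — NE.
(Budget, Premium): Velox can switch to Standard (57 → 63). Not NE.
(Budget, Elite): Velox can switch to Standard (29 → 37). Not NE.
(Standard, Plus): Velox can switch to Budget (66 → 94). Not NE.
(Standard, Premium): Velox can switch to Plus (63 → 82). Not NE.
(Standard, Elite): Velox can switch to Plus (37 → 56). Not NE.
(Plus, Plus): Velox can switch to Budget (53 → 94). Not NE.
(Plus, Premium): Velox gets 82, best alternative 63; Turo gets 74, best alternative 60. No profitable deviation — NE.
(Plus, Elite): Turo can switch to Premium (60 → 74). Not NE.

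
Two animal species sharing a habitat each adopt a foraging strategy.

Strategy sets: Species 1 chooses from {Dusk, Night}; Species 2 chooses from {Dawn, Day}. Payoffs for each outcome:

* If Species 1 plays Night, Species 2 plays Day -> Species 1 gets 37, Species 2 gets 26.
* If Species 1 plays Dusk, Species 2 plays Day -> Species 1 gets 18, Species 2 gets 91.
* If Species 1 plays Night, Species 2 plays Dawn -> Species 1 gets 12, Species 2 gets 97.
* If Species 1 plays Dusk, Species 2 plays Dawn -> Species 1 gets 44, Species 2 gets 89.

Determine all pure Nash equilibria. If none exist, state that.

There is no pure-strategy Nash equilibrium.

For each player, find the best response to each opponent profile; mutual best responses are the pure NE.
Species 1 against Dawn: payoffs 44, 12 → best response Dusk.
Species 1 against Day: payoffs 18, 37 → best response Night.
Species 2 against Dusk: payoffs 89, 91 → best response Day.
Species 2 against Night: payoffs 97, 26 → best response Dawn.
No profile is a mutual best response for all players.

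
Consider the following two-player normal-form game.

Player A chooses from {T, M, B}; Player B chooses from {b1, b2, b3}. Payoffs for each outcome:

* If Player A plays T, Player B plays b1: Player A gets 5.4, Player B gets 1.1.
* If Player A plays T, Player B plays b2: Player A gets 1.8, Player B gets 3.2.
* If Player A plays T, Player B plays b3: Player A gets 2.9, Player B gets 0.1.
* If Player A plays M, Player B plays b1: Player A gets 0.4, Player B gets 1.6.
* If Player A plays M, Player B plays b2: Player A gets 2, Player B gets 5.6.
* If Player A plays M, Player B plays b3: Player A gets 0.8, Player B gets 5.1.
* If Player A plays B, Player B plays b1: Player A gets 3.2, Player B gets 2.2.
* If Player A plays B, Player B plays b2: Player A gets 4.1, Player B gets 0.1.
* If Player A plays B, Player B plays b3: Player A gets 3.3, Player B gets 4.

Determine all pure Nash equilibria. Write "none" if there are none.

For each strategy profile, look for a profitable unilateral deviation.
(T, b1): Player B can switch to b2 (1.1 → 3.2). Not NE.
(T, b2): Player A can switch to M (1.8 → 2). Not NE.
(T, b3): Player A can switch to B (2.9 → 3.3). Not NE.
(M, b1): Player A can switch to T (0.4 → 5.4). Not NE.
(M, b2): Player A can switch to B (2 → 4.1). Not NE.
(M, b3): Player A can switch to T (0.8 → 2.9). Not NE.
(B, b1): Player A can switch to T (3.2 → 5.4). Not NE.
(B, b2): Player B can switch to b1 (0.1 → 2.2). Not NE.
(B, b3): Player A gets 3.3, best alternative 2.9; Player B gets 4, best alternative 2.2. No profitable deviation — NE.

(B, b3)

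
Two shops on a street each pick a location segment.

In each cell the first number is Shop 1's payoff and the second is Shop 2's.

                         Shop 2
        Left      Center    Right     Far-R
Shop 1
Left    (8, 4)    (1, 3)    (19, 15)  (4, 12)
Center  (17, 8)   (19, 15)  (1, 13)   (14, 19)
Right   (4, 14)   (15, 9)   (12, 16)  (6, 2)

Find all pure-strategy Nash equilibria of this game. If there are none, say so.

The pure Nash equilibria are (Left, Right), (Center, Far-R).

(Left, Left): Shop 1 can switch to Center (8 → 17). Not NE.
(Left, Center): Shop 1 can switch to Center (1 → 19). Not NE.
(Left, Right): Shop 1 gets 19, best alternative 12; Shop 2 gets 15, best alternative 12. No profitable deviation — NE.
(Left, Far-R): Shop 1 can switch to Center (4 → 14). Not NE.
(Center, Left): Shop 2 can switch to Center (8 → 15). Not NE.
(Center, Center): Shop 2 can switch to Far-R (15 → 19). Not NE.
(Center, Right): Shop 1 can switch to Left (1 → 19). Not NE.
(Center, Far-R): Shop 1 gets 14, best alternative 6; Shop 2 gets 19, best alternative 15. No profitable deviation — NE.
(The remaining 4 profiles each have a profitable deviation by the same check.)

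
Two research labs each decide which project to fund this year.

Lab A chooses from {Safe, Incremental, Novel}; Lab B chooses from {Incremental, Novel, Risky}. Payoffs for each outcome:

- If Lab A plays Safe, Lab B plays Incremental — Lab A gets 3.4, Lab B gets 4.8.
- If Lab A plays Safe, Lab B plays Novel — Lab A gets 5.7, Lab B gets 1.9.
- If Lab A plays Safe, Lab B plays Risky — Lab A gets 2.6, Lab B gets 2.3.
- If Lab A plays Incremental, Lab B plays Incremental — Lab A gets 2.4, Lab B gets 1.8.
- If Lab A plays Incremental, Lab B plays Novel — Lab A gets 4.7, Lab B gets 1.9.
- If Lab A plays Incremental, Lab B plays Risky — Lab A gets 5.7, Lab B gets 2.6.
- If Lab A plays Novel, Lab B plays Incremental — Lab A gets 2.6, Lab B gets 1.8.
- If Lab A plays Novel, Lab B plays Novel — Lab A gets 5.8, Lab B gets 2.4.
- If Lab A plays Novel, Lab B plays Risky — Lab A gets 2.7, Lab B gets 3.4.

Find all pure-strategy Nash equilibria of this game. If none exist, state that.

Lab A against Incremental: payoffs 3.4, 2.4, 2.6 → best response Safe.
Lab A against Novel: payoffs 5.7, 4.7, 5.8 → best response Novel.
Lab A against Risky: payoffs 2.6, 5.7, 2.7 → best response Incremental.
Lab B against Safe: payoffs 4.8, 1.9, 2.3 → best response Incremental.
Lab B against Incremental: payoffs 1.8, 1.9, 2.6 → best response Risky.
Lab B against Novel: payoffs 1.8, 2.4, 3.4 → best response Risky.
Mutual best responses: (Safe, Incremental); (Incremental, Risky).

The pure Nash equilibria are (Safe, Incremental); (Incremental, Risky).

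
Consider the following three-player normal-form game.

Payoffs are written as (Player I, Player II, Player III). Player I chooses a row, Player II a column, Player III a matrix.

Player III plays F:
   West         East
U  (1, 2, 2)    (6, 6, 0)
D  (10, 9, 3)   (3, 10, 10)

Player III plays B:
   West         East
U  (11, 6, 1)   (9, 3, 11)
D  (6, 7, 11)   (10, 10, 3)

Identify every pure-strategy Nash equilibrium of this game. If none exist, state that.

No pure-strategy Nash equilibrium.

Player I against (West, F): payoffs 1, 10 → best response D.
Player I against (West, B): payoffs 11, 6 → best response U.
Player I against (East, F): payoffs 6, 3 → best response U.
Player I against (East, B): payoffs 9, 10 → best response D.
Player II against (U, F): payoffs 2, 6 → best response East.
Player II against (U, B): payoffs 6, 3 → best response West.
Player II against (D, F): payoffs 9, 10 → best response East.
Player II against (D, B): payoffs 7, 10 → best response East.
Player III against (U, West): payoffs 2, 1 → best response F.
Player III against (U, East): payoffs 0, 11 → best response B.
Player III against (D, West): payoffs 3, 11 → best response B.
Player III against (D, East): payoffs 10, 3 → best response F.
No profile is a mutual best response for all players.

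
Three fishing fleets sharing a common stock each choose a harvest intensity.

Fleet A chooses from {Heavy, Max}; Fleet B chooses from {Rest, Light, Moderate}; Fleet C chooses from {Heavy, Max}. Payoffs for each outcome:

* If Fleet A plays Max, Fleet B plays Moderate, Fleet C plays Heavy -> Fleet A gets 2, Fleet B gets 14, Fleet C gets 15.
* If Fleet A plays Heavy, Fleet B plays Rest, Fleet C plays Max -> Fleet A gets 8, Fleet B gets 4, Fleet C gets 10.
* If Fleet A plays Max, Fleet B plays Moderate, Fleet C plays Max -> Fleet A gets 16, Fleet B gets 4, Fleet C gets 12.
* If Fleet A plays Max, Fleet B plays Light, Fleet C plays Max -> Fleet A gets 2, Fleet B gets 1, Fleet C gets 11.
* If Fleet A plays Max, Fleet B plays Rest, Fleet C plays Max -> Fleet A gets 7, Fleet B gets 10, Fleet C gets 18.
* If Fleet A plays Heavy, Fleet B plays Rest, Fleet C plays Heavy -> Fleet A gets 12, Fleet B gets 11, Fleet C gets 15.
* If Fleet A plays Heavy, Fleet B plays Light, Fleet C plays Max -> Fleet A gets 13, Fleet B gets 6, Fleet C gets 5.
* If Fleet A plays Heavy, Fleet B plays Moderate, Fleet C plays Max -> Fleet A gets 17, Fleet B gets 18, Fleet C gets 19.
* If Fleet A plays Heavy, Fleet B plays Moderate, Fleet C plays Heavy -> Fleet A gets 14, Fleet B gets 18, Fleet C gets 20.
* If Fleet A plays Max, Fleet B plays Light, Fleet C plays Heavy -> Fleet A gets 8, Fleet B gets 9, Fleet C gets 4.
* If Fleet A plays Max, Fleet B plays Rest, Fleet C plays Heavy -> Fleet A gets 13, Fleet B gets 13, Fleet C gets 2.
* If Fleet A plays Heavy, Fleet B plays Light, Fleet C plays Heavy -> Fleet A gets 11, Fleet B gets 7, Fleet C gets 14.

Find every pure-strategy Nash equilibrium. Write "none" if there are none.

Fleet A against (Rest, Heavy): payoffs 12, 13 → best response Max.
Fleet A against (Rest, Max): payoffs 8, 7 → best response Heavy.
Fleet A against (Light, Heavy): payoffs 11, 8 → best response Heavy.
Fleet A against (Light, Max): payoffs 13, 2 → best response Heavy.
Fleet A against (Moderate, Heavy): payoffs 14, 2 → best response Heavy.
Fleet A against (Moderate, Max): payoffs 17, 16 → best response Heavy.
Fleet B against (Heavy, Heavy): payoffs 11, 7, 18 → best response Moderate.
Fleet B against (Heavy, Max): payoffs 4, 6, 18 → best response Moderate.
Fleet B against (Max, Heavy): payoffs 13, 9, 14 → best response Moderate.
Fleet B against (Max, Max): payoffs 10, 1, 4 → best response Rest.
Fleet C against (Heavy, Rest): payoffs 15, 10 → best response Heavy.
Fleet C against (Heavy, Light): payoffs 14, 5 → best response Heavy.
Fleet C against (Heavy, Moderate): payoffs 20, 19 → best response Heavy.
Fleet C against (Max, Rest): payoffs 2, 18 → best response Max.
Fleet C against (Max, Light): payoffs 4, 11 → best response Max.
Fleet C against (Max, Moderate): payoffs 15, 12 → best response Heavy.
Mutual best responses: (Heavy, Moderate, Heavy).

The unique pure-strategy Nash equilibrium is (Heavy, Moderate, Heavy).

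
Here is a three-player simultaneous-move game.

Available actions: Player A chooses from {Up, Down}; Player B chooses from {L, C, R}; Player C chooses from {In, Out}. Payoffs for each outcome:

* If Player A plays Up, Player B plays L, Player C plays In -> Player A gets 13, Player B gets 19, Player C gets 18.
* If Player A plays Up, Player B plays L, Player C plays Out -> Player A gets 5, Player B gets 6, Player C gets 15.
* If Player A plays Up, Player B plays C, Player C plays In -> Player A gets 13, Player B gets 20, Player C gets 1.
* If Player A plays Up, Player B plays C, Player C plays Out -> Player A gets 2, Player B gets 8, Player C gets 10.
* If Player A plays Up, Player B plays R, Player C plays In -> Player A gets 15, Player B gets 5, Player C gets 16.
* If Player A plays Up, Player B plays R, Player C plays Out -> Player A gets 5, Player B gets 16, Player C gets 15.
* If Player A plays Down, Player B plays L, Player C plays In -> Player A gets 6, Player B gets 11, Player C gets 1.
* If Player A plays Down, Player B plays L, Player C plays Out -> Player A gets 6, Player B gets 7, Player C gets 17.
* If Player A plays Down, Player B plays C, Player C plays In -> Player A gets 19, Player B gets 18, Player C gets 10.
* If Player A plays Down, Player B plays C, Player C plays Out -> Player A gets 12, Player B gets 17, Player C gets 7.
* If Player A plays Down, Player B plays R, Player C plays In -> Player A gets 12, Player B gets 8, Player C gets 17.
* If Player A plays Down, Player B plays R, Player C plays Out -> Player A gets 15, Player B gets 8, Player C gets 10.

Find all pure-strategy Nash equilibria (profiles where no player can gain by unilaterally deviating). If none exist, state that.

(Up, L, In): Player B can switch to C (19 → 20). Not NE.
(Up, L, Out): Player A can switch to Down (5 → 6). Not NE.
(Up, C, In): Player A can switch to Down (13 → 19). Not NE.
(Up, C, Out): Player A can switch to Down (2 → 12). Not NE.
(Up, R, In): Player B can switch to L (5 → 19). Not NE.
(Up, R, Out): Player A can switch to Down (5 → 15). Not NE.
(Down, L, In): Player A can switch to Up (6 → 13). Not NE.
(Down, L, Out): Player B can switch to C (7 → 17). Not NE.
(Down, C, In): Player A gets 19, best alternative 13; Player B gets 18, best alternative 11; Player C gets 10, best alternative 7. No profitable deviation — NE.
(Down, C, Out): Player C can switch to In (7 → 10). Not NE.
(Down, R, In): Player A can switch to Up (12 → 15). Not NE.
(Down, R, Out): Player B can switch to C (8 → 17). Not NE.

Pure NE: (Down, C, In)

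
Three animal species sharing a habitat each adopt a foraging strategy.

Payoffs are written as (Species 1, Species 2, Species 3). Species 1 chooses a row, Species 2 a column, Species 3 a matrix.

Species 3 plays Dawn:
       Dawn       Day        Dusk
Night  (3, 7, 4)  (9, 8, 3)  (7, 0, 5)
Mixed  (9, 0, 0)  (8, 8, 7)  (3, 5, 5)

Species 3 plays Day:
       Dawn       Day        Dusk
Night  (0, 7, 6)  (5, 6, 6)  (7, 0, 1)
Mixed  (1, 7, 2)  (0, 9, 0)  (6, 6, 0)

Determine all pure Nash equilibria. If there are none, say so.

(Night, Dawn, Dawn): Species 1 can switch to Mixed (3 → 9). Not NE.
(Night, Dawn, Day): Species 1 can switch to Mixed (0 → 1). Not NE.
(Night, Day, Dawn): Species 3 can switch to Day (3 → 6). Not NE.
(Night, Day, Day): Species 2 can switch to Dawn (6 → 7). Not NE.
(Night, Dusk, Dawn): Species 2 can switch to Dawn (0 → 7). Not NE.
(Night, Dusk, Day): Species 2 can switch to Dawn (0 → 7). Not NE.
(Mixed, Dawn, Dawn): Species 2 can switch to Day (0 → 8). Not NE.
(Mixed, Dawn, Day): Species 2 can switch to Day (7 → 9). Not NE.
(The remaining 4 profiles each have a profitable deviation by the same check.)

There is no pure-strategy Nash equilibrium.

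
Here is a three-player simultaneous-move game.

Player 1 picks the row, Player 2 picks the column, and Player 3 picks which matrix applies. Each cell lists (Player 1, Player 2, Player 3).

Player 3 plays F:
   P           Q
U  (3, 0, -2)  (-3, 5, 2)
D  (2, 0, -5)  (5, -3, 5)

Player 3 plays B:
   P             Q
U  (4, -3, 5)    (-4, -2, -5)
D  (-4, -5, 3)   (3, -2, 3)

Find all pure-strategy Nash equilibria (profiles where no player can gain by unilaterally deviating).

Player 1 against (P, F): payoffs 3, 2 → best response U.
Player 1 against (P, B): payoffs 4, -4 → best response U.
Player 1 against (Q, F): payoffs -3, 5 → best response D.
Player 1 against (Q, B): payoffs -4, 3 → best response D.
Player 2 against (U, F): payoffs 0, 5 → best response Q.
Player 2 against (U, B): payoffs -3, -2 → best response Q.
Player 2 against (D, F): payoffs 0, -3 → best response P.
Player 2 against (D, B): payoffs -5, -2 → best response Q.
Player 3 against (U, P): payoffs -2, 5 → best response B.
Player 3 against (U, Q): payoffs 2, -5 → best response F.
Player 3 against (D, P): payoffs -5, 3 → best response B.
Player 3 against (D, Q): payoffs 5, 3 → best response F.
No profile is a mutual best response for all players.

No pure-strategy Nash equilibrium.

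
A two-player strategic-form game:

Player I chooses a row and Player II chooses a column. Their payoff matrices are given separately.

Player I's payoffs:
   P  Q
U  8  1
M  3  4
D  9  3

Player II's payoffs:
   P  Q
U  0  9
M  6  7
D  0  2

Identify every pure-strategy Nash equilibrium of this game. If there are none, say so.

For each player, find the best response to each opponent profile; mutual best responses are the pure NE.
Player I against P: payoffs 8, 3, 9 → best response D.
Player I against Q: payoffs 1, 4, 3 → best response M.
Player II against U: payoffs 0, 9 → best response Q.
Player II against M: payoffs 6, 7 → best response Q.
Player II against D: payoffs 0, 2 → best response Q.
Mutual best responses: (M, Q).

(M, Q)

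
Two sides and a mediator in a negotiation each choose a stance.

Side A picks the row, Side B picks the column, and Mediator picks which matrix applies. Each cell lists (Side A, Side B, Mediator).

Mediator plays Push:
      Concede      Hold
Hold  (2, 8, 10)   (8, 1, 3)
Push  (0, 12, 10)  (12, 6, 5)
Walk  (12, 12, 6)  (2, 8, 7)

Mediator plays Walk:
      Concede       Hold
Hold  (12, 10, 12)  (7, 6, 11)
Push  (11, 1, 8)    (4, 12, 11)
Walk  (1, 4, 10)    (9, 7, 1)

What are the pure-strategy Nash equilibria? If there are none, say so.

Pure NE: (Hold, Concede, Walk)

Side A against (Concede, Push): payoffs 2, 0, 12 → best response Walk.
Side A against (Concede, Walk): payoffs 12, 11, 1 → best response Hold.
Side A against (Hold, Push): payoffs 8, 12, 2 → best response Push.
Side A against (Hold, Walk): payoffs 7, 4, 9 → best response Walk.
Side B against (Hold, Push): payoffs 8, 1 → best response Concede.
Side B against (Hold, Walk): payoffs 10, 6 → best response Concede.
Side B against (Push, Push): payoffs 12, 6 → best response Concede.
Side B against (Push, Walk): payoffs 1, 12 → best response Hold.
Side B against (Walk, Push): payoffs 12, 8 → best response Concede.
Side B against (Walk, Walk): payoffs 4, 7 → best response Hold.
Mediator against (Hold, Concede): payoffs 10, 12 → best response Walk.
Mediator against (Hold, Hold): payoffs 3, 11 → best response Walk.
Mediator against (Push, Concede): payoffs 10, 8 → best response Push.
Mediator against (Push, Hold): payoffs 5, 11 → best response Walk.
Mediator against (Walk, Concede): payoffs 6, 10 → best response Walk.
Mediator against (Walk, Hold): payoffs 7, 1 → best response Push.
Mutual best responses: (Hold, Concede, Walk).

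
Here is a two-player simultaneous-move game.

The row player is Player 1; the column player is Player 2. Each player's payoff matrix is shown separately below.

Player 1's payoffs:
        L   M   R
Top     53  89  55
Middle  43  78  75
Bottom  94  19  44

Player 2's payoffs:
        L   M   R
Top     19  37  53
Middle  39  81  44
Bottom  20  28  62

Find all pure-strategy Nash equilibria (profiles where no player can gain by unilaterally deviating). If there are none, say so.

Player 1 against L: payoffs 53, 43, 94 → best response Bottom.
Player 1 against M: payoffs 89, 78, 19 → best response Top.
Player 1 against R: payoffs 55, 75, 44 → best response Middle.
Player 2 against Top: payoffs 19, 37, 53 → best response R.
Player 2 against Middle: payoffs 39, 81, 44 → best response M.
Player 2 against Bottom: payoffs 20, 28, 62 → best response R.
No profile is a mutual best response for all players.

This game has no pure Nash equilibrium.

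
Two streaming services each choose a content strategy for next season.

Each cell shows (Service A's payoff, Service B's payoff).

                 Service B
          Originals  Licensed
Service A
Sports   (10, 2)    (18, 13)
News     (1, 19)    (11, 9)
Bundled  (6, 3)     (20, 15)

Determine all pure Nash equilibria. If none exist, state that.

(Bundled, Licensed)

(Sports, Originals): Service B can switch to Licensed (2 → 13). Not NE.
(Sports, Licensed): Service A can switch to Bundled (18 → 20). Not NE.
(News, Originals): Service A can switch to Sports (1 → 10). Not NE.
(News, Licensed): Service A can switch to Sports (11 → 18). Not NE.
(Bundled, Originals): Service A can switch to Sports (6 → 10). Not NE.
(Bundled, Licensed): Service A gets 20, best alternative 18; Service B gets 15, best alternative 3. No profitable deviation — NE.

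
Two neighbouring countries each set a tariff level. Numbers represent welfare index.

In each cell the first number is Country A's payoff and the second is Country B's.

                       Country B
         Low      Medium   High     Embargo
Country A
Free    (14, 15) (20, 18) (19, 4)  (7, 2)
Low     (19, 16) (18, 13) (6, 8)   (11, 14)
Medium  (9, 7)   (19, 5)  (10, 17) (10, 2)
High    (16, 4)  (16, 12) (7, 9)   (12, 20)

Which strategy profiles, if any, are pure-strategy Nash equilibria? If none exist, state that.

The pure Nash equilibria are (Free, Medium), (Low, Low), (High, Embargo).

For each strategy profile, look for a profitable unilateral deviation.
(Free, Low): Country A can switch to Low (14 → 19). Not NE.
(Free, Medium): Country A gets 20, best alternative 19; Country B gets 18, best alternative 15. No profitable deviation — NE.
(Free, High): Country B can switch to Low (4 → 15). Not NE.
(Free, Embargo): Country A can switch to Low (7 → 11). Not NE.
(Low, Low): Country A gets 19, best alternative 16; Country B gets 16, best alternative 14. No profitable deviation — NE.
(Low, Medium): Country A can switch to Free (18 → 20). Not NE.
(Low, High): Country A can switch to Free (6 → 19). Not NE.
(Low, Embargo): Country A can switch to High (11 → 12). Not NE.
(Medium, Low): Country A can switch to Free (9 → 14). Not NE.
(Medium, Medium): Country A can switch to Free (19 → 20). Not NE.
(High, Embargo): Country A gets 12, best alternative 11; Country B gets 20, best alternative 12. No profitable deviation — NE.
(The remaining 5 profiles each have a profitable deviation by the same check.)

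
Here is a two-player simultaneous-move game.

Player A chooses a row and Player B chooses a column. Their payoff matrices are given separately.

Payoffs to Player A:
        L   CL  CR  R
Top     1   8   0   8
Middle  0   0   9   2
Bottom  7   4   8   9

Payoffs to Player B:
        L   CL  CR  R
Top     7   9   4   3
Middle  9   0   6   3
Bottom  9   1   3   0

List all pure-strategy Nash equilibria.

(Top, L): Player A can switch to Bottom (1 → 7). Not NE.
(Top, CL): Player A gets 8, best alternative 4; Player B gets 9, best alternative 7. No profitable deviation — NE.
(Top, CR): Player A can switch to Middle (0 → 9). Not NE.
(Top, R): Player A can switch to Bottom (8 → 9). Not NE.
(Middle, L): Player A can switch to Top (0 → 1). Not NE.
(Middle, CL): Player A can switch to Top (0 → 8). Not NE.
(Middle, CR): Player B can switch to L (6 → 9). Not NE.
(Middle, R): Player A can switch to Top (2 → 8). Not NE.
(Bottom, L): Player A gets 7, best alternative 1; Player B gets 9, best alternative 3. No profitable deviation — NE.
(Bottom, CL): Player A can switch to Top (4 → 8). Not NE.
(The remaining 2 profiles each have a profitable deviation by the same check.)

(Top, CL), (Bottom, L)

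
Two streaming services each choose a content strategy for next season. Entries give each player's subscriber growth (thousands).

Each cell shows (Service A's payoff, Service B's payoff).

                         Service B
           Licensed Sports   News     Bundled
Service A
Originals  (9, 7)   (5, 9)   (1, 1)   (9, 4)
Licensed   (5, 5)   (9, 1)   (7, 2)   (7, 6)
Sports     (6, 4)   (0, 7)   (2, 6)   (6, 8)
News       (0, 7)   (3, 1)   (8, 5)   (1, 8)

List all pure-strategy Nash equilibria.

This game has no pure Nash equilibrium.

For each strategy profile, look for a profitable unilateral deviation.
(Originals, Licensed): Service B can switch to Sports (7 → 9). Not NE.
(Originals, Sports): Service A can switch to Licensed (5 → 9). Not NE.
(Originals, News): Service A can switch to Licensed (1 → 7). Not NE.
(Originals, Bundled): Service B can switch to Licensed (4 → 7). Not NE.
(Licensed, Licensed): Service A can switch to Originals (5 → 9). Not NE.
(Licensed, Sports): Service B can switch to Licensed (1 → 5). Not NE.
(Licensed, News): Service A can switch to News (7 → 8). Not NE.
(Licensed, Bundled): Service A can switch to Originals (7 → 9). Not NE.
(The remaining 8 profiles each have a profitable deviation by the same check.)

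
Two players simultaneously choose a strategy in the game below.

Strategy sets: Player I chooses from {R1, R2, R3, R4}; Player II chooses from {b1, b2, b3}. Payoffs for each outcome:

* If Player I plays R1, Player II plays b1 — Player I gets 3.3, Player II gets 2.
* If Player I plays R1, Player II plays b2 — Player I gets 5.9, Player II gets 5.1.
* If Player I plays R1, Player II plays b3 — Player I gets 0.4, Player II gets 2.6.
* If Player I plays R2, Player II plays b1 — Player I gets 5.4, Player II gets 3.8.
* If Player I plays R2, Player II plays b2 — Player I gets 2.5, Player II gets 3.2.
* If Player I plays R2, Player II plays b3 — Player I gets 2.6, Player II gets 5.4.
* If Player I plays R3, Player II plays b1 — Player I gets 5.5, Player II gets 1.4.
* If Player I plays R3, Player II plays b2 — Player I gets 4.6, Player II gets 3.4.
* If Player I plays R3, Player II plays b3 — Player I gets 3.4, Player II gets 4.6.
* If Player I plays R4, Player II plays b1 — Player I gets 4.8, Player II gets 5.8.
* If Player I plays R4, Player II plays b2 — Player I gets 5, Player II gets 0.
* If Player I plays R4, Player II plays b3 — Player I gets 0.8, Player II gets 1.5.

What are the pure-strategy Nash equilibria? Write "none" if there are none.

(R1, b2) and (R3, b3)

(R1, b1): Player I can switch to R2 (3.3 → 5.4). Not NE.
(R1, b2): Player I gets 5.9, best alternative 5; Player II gets 5.1, best alternative 2.6. No profitable deviation — NE.
(R1, b3): Player I can switch to R2 (0.4 → 2.6). Not NE.
(R2, b1): Player I can switch to R3 (5.4 → 5.5). Not NE.
(R2, b2): Player I can switch to R1 (2.5 → 5.9). Not NE.
(R2, b3): Player I can switch to R3 (2.6 → 3.4). Not NE.
(R3, b1): Player II can switch to b2 (1.4 → 3.4). Not NE.
(R3, b2): Player I can switch to R1 (4.6 → 5.9). Not NE.
(R3, b3): Player I gets 3.4, best alternative 2.6; Player II gets 4.6, best alternative 3.4. No profitable deviation — NE.
(R4, b1): Player I can switch to R2 (4.8 → 5.4). Not NE.
(R4, b2): Player I can switch to R1 (5 → 5.9). Not NE.
(R4, b3): Player I can switch to R2 (0.8 → 2.6). Not NE.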